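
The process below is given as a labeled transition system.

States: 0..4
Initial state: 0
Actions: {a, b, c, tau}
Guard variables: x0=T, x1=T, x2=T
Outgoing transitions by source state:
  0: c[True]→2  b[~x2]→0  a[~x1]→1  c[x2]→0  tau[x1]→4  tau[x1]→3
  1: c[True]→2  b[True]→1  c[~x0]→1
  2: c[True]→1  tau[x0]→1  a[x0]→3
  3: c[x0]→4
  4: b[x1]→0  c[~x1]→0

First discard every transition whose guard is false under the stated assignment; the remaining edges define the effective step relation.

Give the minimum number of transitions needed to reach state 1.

Answer: 2

Analysis:
Layered search for 1:
  Layer 0: {0}
  Layer 1: {2,3,4}
  Layer 2: {1}
first hit 1 at d=2 via c·c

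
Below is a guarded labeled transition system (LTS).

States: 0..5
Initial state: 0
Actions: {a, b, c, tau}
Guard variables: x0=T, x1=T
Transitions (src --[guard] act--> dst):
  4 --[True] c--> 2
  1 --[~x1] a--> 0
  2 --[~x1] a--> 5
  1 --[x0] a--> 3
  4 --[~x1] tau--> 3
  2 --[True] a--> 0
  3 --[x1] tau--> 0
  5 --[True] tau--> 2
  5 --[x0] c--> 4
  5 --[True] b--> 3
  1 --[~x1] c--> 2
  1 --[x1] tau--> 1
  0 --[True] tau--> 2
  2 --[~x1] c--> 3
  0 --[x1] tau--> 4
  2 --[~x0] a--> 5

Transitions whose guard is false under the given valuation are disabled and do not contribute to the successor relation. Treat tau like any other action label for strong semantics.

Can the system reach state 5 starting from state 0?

After dropping false guards: 10 live edges.
depth 0: {0}
depth 1: {2,4}  total {0,2,4}
Reach set: {0,2,4}

Answer: UNREACHABLE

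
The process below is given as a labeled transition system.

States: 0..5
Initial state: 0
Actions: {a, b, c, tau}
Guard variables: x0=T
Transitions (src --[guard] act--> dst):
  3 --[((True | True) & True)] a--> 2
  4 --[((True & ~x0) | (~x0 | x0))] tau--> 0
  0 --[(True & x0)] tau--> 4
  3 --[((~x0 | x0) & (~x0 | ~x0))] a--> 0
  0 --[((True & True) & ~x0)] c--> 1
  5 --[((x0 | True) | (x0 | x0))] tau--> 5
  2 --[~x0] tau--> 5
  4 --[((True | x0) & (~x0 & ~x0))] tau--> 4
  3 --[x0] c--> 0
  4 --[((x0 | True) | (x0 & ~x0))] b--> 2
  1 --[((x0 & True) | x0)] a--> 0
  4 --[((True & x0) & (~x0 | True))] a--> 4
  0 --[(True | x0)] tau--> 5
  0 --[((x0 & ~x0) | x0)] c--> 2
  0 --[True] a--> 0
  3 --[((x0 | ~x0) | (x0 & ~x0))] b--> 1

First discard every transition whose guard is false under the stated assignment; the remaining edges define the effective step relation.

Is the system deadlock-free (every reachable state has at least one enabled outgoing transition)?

R = {0,2,4,5}
  0: a→0  c→2  tau→4  tau→5  [4 exit(s)]
  2: ∅  [no exit]
  4: a→4  b→2  tau→0  [3 exit(s)]
  5: tau→5  [1 exit(s)]
witness 2: c

Answer: DEADLOCK at state 2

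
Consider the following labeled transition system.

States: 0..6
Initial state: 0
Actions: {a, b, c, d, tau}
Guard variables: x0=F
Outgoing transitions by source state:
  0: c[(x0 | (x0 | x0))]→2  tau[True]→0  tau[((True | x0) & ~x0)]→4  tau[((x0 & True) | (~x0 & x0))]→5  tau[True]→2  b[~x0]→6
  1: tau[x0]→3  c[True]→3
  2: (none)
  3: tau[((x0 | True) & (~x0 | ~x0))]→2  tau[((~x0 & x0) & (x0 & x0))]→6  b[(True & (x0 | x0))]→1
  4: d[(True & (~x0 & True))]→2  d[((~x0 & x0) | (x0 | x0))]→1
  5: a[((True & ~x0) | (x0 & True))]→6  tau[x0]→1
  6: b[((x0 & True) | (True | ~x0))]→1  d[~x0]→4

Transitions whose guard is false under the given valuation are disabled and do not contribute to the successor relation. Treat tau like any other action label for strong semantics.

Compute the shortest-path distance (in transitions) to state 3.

Breadth-first toward 3:
  Layer 0: {0}
  Layer 1: {2,4,6}
  Layer 2: {1}
  Layer 3: {3}
3 enters at depth 3; path b·b·c

Answer: 3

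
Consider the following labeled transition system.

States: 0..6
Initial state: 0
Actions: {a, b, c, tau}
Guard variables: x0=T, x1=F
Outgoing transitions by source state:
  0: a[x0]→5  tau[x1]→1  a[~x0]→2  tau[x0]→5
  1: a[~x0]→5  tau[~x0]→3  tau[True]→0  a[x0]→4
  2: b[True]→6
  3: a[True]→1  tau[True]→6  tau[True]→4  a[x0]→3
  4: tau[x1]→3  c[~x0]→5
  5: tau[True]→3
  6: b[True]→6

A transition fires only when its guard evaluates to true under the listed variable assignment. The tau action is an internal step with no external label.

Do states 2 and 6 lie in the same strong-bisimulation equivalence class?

Answer: BISIMILAR

Analysis:
Bisimulation quotient by refinement:
  round 0: {{0,1,2,3,4,5,6}}
  round 1: {{0,1,3},{2,6},{4},{5}}
  round 2: {{0},{1},{2,6},{3},{4},{5}}
Fixed point at round 3; 6 class(es).
class of 2: {2,6}; class of 6: {2,6}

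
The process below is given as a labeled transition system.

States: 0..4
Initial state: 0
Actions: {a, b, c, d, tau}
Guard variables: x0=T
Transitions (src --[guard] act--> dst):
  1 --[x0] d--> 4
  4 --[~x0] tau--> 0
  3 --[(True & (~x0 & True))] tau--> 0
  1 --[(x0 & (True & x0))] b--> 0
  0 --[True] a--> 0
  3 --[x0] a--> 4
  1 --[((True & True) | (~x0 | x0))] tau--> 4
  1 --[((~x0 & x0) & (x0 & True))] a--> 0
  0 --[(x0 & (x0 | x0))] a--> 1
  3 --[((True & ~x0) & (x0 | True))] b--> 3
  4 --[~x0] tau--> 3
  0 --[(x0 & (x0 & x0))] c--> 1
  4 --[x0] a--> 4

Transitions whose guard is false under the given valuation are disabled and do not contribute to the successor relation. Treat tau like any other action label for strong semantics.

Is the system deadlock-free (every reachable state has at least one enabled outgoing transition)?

Reach set: {0,1,4}
  0: a→0  a→1  c→1  [3 out]
  1: b→0  d→4  tau→4  [3 out]
  4: a→4  [1 out]

Answer: DEADLOCK-FREE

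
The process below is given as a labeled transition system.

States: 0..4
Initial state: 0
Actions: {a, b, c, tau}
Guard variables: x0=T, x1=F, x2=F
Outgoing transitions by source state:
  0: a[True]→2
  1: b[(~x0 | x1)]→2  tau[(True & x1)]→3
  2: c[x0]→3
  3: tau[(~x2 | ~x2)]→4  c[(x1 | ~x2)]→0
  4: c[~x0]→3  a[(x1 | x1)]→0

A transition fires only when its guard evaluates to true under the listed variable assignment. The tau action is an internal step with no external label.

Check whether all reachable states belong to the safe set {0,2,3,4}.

Inv-set: {0,2,3,4}
Reach set: {0,2,3,4}
  0: ✓
  2: ✓
  3: ✓
  4: ✓

Answer: INVARIANT HOLDS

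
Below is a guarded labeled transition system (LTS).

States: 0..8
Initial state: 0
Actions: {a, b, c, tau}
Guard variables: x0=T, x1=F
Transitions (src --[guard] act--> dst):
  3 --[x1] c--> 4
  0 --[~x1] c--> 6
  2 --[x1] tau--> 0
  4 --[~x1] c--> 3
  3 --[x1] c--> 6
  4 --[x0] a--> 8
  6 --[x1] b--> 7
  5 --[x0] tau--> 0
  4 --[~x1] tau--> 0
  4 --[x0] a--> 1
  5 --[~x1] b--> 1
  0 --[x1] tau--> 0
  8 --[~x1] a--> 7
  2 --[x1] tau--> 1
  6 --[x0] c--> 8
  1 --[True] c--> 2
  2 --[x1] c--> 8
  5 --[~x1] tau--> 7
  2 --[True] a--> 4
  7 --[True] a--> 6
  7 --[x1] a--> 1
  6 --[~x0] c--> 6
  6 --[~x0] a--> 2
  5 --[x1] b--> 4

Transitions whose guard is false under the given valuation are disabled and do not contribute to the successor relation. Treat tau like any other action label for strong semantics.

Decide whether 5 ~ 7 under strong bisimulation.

Answer: NOT BISIMILAR

Analysis:
Refine partition for ~:
  π0 = {{0,1,2,3,4,5,6,7,8}}
  π1 = {{0,1,6},{2,7,8},{3},{4},{5}}
  π2 = {{0},{1,6},{2},{3},{4},{5},{7},{8}}
  π3 = {{0},{1},{2},{3},{4},{5},{6},{7},{8}}
stable after 4 split(s): 9 block(s)
[5]={5}  [7]={7}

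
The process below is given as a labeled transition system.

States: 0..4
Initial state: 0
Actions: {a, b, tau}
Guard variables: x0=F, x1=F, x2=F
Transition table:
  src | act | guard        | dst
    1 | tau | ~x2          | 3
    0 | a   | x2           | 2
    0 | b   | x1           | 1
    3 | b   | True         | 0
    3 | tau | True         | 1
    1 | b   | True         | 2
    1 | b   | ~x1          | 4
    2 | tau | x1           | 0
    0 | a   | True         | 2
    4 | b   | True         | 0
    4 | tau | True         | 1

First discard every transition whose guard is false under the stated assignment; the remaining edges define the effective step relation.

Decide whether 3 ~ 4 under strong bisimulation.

Answer: BISIMILAR

Analysis:
Refine partition for ~:
  π0 = {{0,1,2,3,4}}
  π1 = {{0},{1,3,4},{2}}
  π2 = {{0},{1},{2},{3,4}}
4 equivalence class(es) (converged in 3)
class of 3: {3,4}; class of 4: {3,4}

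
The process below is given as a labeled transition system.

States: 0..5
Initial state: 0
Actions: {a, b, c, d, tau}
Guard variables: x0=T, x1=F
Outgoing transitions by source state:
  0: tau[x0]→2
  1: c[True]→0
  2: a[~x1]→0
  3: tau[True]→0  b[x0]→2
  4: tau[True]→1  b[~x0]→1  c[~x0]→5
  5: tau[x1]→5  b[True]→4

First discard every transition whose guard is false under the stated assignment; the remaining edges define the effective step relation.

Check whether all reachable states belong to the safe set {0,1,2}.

Inv-set: {0,1,2}
Reachable = {0,2}
  0: safe
  2: safe

Answer: INVARIANT HOLDS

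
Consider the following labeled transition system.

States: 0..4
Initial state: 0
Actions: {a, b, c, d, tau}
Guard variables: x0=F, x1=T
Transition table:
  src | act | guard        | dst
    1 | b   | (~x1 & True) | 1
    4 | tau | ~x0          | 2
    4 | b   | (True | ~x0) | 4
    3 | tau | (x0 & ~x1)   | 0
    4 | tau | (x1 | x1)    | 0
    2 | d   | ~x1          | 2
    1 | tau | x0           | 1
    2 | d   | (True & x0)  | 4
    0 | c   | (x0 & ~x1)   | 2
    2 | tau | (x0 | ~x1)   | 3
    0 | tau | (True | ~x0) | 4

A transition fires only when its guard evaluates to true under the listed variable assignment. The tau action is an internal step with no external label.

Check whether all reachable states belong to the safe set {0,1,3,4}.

Allowed set {0,1,3,4}
R = {0,2,4}
  0: ✓
  2: VIOLATES
  4: ✓
reach 2 via tau·tau — violates

Answer: INVARIANT VIOLATED at state 2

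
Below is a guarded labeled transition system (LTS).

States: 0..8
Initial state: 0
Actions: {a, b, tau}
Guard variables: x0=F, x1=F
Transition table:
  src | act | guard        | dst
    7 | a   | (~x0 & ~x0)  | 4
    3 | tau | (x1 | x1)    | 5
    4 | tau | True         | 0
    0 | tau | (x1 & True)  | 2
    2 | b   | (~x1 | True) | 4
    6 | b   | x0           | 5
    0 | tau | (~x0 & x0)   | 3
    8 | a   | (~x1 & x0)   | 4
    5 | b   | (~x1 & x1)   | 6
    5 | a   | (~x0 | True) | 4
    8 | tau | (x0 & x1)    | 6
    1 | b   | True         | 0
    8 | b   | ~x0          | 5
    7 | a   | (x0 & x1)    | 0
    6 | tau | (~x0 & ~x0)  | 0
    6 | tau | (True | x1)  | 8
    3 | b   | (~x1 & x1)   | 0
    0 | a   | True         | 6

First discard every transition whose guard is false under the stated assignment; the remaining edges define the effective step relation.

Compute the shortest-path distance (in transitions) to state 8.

Answer: 2

Analysis:
Layered search for 8:
  depth 0: {0}
  depth 1: {6}
  depth 2: {8}
first hit 8 at d=2 via a·tau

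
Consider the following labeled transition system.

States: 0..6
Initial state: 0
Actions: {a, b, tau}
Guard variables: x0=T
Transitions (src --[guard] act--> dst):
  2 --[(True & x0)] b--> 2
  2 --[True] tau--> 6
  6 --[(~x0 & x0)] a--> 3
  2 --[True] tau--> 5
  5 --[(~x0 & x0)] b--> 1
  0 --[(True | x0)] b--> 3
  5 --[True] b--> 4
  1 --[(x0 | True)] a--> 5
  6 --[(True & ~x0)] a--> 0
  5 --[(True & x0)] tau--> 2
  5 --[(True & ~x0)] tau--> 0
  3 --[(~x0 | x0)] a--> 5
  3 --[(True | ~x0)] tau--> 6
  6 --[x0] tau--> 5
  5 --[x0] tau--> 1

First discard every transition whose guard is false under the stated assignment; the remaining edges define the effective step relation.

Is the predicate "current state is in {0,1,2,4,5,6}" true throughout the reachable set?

Answer: INVARIANT VIOLATED at state 3

Analysis:
Safe = {0,1,2,4,5,6}
Reach set: {0,1,2,3,4,5,6}
  0: ✓
  1: ✓
  2: ✓
  3: VIOLATES
  4: ✓
  5: ✓
  6: ✓
witness against invariant: b → 3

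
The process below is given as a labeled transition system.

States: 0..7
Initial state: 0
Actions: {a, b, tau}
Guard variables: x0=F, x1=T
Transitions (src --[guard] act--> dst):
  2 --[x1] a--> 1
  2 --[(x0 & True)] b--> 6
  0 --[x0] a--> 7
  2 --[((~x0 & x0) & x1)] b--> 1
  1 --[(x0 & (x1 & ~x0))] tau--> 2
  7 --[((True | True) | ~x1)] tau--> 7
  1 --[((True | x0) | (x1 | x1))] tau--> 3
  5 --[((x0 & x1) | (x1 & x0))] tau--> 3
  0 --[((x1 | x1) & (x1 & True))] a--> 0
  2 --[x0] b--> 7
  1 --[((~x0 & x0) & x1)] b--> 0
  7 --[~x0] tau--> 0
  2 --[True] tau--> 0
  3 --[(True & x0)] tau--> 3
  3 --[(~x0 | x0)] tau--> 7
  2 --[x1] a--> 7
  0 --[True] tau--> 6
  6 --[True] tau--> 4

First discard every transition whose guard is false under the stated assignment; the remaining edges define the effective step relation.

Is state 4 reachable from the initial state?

Answer: REACHABLE

Analysis:
After dropping false guards: 10 live edges.
Layer 0: {0}
Layer 1: {6}  now seen {0,6}
Layer 2: {4}  now seen {0,4,6}
Reach set: {0,4,6}
trace reaching 4: tau·tau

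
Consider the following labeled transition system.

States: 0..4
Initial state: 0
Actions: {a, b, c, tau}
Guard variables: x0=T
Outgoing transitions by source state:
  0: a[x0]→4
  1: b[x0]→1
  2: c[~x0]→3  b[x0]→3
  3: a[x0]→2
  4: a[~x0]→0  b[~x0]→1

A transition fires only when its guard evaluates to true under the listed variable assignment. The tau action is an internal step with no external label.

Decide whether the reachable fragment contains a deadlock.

Reachable = {0,4}
  0: a→4  [1 exit(s)]
  4: ∅  [STUCK]
witness 4: a

Answer: DEADLOCK at state 4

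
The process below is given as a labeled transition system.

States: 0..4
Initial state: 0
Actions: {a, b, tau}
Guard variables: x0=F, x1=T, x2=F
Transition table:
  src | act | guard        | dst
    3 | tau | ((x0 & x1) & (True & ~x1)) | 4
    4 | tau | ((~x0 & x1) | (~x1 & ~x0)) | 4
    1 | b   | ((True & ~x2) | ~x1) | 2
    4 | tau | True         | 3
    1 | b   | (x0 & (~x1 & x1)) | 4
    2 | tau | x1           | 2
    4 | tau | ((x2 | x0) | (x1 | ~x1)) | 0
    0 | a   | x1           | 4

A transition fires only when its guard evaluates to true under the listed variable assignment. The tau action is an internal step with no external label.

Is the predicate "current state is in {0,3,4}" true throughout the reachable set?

Safe = {0,3,4}
Reach set: {0,3,4}
  0: ✓
  3: ✓
  4: ✓

Answer: INVARIANT HOLDS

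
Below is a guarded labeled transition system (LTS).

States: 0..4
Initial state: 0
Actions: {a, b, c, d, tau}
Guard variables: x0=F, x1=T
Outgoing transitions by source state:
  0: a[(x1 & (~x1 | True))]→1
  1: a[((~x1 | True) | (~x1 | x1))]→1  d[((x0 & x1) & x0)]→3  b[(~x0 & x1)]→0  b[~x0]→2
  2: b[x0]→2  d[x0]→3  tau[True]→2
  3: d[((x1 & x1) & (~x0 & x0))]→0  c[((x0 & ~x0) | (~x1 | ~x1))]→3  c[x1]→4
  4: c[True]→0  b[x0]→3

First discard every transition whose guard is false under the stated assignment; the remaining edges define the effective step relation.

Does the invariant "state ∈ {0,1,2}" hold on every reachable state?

Answer: INVARIANT HOLDS

Analysis:
Allowed set {0,1,2}
R = {0,1,2}
  0: ok
  1: ok
  2: ok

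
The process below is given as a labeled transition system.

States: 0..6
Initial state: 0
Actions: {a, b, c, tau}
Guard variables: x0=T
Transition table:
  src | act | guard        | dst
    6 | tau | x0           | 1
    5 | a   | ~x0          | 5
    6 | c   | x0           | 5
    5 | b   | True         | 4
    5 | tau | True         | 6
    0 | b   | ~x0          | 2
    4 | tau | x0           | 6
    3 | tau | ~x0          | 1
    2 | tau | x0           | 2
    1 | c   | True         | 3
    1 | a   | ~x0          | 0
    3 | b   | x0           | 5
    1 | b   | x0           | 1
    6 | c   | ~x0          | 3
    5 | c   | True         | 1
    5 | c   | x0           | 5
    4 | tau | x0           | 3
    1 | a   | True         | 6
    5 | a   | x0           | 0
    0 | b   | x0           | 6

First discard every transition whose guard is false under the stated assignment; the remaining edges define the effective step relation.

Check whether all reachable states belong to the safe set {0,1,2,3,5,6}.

Answer: INVARIANT VIOLATED at state 4

Analysis:
Safe = {0,1,2,3,5,6}
Reach set: {0,1,3,4,5,6}
  0: ok
  1: ok
  3: ok
  4: ✗ unsafe
  5: ok
  6: ok
counterexample path to 4: b·c·b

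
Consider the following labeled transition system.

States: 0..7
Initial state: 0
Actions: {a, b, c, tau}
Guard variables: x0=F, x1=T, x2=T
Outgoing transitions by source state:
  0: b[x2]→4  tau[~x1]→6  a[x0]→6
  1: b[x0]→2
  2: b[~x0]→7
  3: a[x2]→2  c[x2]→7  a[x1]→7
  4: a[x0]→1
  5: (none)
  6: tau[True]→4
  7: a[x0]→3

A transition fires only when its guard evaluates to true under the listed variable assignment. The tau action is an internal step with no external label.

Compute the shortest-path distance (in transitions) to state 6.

Answer: UNREACHABLE

Trace:
Layered search for 6:
  L0 = {0}
  L1 = {4}
6 never appears.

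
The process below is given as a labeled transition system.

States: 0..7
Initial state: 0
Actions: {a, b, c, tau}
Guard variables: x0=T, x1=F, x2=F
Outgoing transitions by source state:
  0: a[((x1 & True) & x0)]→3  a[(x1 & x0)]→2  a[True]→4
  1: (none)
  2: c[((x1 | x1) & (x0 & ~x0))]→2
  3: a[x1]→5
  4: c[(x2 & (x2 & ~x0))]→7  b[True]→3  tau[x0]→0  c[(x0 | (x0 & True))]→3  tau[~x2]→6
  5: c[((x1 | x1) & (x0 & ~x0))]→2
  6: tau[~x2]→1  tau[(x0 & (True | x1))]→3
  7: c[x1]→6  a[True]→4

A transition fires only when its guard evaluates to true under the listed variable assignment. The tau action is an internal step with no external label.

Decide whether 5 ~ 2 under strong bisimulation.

Bisimulation quotient by refinement:
  π0 = {{0,1,2,3,4,5,6,7}}
  π1 = {{0,7},{1,2,3,5},{4},{6}}
Fixed point at round 2; 4 class(es).
5∈{1,2,3,5}, 2∈{1,2,3,5}

Answer: BISIMILAR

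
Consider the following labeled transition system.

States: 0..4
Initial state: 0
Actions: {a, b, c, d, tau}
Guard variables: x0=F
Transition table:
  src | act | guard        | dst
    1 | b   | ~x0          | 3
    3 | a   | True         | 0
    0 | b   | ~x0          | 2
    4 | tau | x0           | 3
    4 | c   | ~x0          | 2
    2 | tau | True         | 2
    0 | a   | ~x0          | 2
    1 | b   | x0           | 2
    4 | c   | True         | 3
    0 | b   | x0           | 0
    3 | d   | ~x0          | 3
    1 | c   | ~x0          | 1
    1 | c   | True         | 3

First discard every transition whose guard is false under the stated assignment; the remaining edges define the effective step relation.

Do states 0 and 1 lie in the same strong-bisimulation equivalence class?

Answer: NOT BISIMILAR

Analysis:
Refine partition for ~:
  π0 = {{0,1,2,3,4}}
  π1 = {{0},{1},{2},{3},{4}}
Fixed point at round 2; 5 class(es).
class of 0: {0}; class of 1: {1}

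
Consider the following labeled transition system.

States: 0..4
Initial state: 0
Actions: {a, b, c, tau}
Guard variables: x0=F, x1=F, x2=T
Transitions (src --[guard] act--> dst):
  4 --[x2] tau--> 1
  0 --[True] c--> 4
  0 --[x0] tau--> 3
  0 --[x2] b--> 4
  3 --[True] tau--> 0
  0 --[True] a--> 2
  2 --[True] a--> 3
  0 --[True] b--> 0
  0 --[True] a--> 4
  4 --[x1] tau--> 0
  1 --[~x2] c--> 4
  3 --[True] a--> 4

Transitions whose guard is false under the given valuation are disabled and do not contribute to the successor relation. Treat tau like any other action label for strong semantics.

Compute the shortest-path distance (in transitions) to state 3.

Layered search for 3:
  Layer 0: {0}
  Layer 1: {2,4}
  Layer 2: {1,3}
first hit 3 at d=2 via a·a

Answer: 2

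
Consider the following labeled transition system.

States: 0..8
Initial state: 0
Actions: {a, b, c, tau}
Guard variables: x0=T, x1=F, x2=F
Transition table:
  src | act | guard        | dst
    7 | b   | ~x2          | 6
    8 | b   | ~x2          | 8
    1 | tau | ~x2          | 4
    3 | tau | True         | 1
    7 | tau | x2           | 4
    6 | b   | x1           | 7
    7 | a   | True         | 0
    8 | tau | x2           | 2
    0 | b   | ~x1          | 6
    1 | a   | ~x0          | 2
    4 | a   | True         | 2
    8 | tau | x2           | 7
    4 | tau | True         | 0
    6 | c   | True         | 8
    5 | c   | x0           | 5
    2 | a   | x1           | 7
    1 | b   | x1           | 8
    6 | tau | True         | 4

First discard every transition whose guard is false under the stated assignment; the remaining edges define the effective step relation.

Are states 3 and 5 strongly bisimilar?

Answer: NOT BISIMILAR

Trace:
Compute ~ classes (split until stable):
  round 0: {{0,1,2,3,4,5,6,7,8}}
  round 1: {{0,8},{1,3},{2},{4},{5},{6},{7}}
  round 2: {{0},{1},{2},{3},{4},{5},{6},{7},{8}}
9 equivalence class(es) (converged in 3)
class of 3: {3}; class of 5: {5}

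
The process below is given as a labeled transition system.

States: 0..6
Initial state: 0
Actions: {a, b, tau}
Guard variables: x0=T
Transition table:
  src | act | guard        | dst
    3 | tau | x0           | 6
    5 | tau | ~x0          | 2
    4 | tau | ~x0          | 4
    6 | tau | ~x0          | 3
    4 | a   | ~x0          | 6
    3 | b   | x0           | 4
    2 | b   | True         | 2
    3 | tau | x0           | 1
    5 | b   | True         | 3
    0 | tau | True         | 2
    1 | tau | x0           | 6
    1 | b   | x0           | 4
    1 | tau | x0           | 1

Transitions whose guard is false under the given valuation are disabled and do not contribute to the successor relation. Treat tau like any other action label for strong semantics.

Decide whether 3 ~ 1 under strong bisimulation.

Compute ~ classes (split until stable):
  round 0: {{0,1,2,3,4,5,6}}
  round 1: {{0},{1,3},{2,5},{4,6}}
  round 2: {{0},{1,3},{2},{4,6},{5}}
Fixed point at round 3; 5 class(es).
3∈{1,3}, 1∈{1,3}

Answer: BISIMILAR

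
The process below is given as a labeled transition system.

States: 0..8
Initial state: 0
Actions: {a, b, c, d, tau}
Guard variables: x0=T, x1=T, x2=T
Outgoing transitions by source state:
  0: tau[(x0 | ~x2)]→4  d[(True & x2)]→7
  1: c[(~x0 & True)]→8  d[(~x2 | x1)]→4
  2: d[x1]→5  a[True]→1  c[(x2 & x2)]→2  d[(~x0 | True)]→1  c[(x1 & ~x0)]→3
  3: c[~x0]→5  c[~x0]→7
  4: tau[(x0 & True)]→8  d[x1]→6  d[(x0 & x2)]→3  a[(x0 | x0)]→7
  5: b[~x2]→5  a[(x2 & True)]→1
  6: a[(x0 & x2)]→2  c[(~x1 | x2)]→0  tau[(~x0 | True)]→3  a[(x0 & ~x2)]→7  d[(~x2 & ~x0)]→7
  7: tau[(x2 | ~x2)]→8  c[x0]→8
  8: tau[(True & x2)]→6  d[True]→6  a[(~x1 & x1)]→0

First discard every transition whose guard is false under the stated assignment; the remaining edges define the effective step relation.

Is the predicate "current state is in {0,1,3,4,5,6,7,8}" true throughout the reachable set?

Allowed set {0,1,3,4,5,6,7,8}
Reach set: {0,1,2,3,4,5,6,7,8}
  0: safe
  1: safe
  2: outside
  3: safe
  4: safe
  5: safe
  6: safe
  7: safe
  8: safe
counterexample path to 2: tau·d·a

Answer: INVARIANT VIOLATED at state 2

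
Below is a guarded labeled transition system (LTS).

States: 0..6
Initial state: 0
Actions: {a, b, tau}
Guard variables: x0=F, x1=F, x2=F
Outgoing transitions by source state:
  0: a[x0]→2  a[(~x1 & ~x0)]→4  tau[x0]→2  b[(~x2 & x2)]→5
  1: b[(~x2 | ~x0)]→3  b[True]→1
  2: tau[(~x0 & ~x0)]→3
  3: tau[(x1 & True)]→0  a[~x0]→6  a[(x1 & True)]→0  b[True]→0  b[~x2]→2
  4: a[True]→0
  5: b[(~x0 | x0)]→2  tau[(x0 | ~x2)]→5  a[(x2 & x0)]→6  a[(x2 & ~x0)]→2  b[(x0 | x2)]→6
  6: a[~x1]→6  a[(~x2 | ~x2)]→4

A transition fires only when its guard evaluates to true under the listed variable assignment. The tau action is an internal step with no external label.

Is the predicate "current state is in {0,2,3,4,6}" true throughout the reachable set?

Answer: INVARIANT HOLDS

Analysis:
Allowed set {0,2,3,4,6}
Reach set: {0,4}
  0: safe
  4: safe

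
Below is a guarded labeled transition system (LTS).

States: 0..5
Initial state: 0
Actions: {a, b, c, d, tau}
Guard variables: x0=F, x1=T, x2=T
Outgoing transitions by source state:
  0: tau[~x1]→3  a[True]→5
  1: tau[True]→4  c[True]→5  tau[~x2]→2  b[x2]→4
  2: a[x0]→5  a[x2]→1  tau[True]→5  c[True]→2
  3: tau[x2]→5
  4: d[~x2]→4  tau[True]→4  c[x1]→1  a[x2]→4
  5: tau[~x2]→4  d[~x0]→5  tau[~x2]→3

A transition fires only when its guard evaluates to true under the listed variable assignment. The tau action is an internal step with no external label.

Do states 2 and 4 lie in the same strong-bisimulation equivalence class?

Compute ~ classes (split until stable):
  π0 = {{0,1,2,3,4,5}}
  π1 = {{0},{1},{2,4},{3},{5}}
  π2 = {{0},{1},{2},{3},{4},{5}}
Fixed point at round 3; 6 class(es).
2∈{2}, 4∈{4}

Answer: NOT BISIMILAR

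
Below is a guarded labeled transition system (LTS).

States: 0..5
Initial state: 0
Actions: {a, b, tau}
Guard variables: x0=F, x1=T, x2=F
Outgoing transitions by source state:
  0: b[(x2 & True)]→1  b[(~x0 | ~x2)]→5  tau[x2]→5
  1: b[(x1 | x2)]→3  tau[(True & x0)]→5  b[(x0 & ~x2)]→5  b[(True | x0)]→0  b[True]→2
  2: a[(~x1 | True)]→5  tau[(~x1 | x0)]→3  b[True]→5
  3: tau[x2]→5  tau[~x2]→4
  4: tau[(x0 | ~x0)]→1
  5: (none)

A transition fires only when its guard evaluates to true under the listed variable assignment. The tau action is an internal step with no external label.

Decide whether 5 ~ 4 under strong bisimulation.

Answer: NOT BISIMILAR

Trace:
Bisimulation quotient by refinement:
  P[0] = {{0,1,2,3,4,5}}
  P[1] = {{0,1},{2},{3,4},{5}}
  P[2] = {{0},{1},{2},{3},{4},{5}}
6 equivalence class(es) (converged in 3)
class of 5: {5}; class of 4: {4}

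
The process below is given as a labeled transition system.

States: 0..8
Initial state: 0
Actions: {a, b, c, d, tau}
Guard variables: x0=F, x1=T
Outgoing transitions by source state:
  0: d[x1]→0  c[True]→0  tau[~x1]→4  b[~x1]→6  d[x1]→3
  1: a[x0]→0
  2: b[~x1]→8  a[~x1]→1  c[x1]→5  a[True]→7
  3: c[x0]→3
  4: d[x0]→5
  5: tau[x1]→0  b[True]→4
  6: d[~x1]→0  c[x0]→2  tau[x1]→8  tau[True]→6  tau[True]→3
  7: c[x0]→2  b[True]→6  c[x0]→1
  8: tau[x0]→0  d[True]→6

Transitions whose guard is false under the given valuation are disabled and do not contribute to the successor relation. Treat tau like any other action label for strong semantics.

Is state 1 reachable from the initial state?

Answer: UNREACHABLE

Analysis:
12 transition(s) survive guard evaluation.
Layer 0: {0}
Layer 1: {3}  total {0,3}
R = {0,3}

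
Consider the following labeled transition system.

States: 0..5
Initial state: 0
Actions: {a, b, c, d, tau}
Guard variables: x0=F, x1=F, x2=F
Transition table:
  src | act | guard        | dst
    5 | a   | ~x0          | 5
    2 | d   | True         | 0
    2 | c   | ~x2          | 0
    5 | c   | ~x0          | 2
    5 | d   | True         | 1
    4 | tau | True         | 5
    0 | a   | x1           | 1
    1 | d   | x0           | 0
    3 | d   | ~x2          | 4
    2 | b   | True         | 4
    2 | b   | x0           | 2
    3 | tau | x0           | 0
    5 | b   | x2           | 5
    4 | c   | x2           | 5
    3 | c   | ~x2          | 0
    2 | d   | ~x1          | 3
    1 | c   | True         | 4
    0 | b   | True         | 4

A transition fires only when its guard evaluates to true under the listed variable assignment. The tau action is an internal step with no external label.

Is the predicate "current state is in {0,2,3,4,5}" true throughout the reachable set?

Safe = {0,2,3,4,5}
Reachable = {0,1,2,3,4,5}
  0: ✓
  1: outside
  2: ✓
  3: ✓
  4: ✓
  5: ✓
witness against invariant: b·tau·d → 1

Answer: INVARIANT VIOLATED at state 1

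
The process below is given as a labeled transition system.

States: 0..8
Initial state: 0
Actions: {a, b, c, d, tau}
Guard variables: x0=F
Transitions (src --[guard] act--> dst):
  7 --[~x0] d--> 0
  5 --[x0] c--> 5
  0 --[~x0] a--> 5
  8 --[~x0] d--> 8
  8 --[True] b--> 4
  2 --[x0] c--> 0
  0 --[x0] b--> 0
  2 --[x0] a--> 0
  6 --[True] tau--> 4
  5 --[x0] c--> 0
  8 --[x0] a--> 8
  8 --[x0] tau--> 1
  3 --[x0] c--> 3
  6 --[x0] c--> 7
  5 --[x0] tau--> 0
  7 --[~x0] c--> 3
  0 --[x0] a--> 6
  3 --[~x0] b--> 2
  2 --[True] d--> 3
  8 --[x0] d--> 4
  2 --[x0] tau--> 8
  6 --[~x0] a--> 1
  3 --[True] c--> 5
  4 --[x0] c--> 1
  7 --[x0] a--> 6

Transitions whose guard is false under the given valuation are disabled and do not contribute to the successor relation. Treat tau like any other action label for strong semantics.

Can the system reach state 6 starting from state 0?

Answer: UNREACHABLE

Trace:
Guard filter leaves 10 enabled edge(s).
Layer 0: {0}
Layer 1: {5}  now seen {0,5}
Reach set: {0,5}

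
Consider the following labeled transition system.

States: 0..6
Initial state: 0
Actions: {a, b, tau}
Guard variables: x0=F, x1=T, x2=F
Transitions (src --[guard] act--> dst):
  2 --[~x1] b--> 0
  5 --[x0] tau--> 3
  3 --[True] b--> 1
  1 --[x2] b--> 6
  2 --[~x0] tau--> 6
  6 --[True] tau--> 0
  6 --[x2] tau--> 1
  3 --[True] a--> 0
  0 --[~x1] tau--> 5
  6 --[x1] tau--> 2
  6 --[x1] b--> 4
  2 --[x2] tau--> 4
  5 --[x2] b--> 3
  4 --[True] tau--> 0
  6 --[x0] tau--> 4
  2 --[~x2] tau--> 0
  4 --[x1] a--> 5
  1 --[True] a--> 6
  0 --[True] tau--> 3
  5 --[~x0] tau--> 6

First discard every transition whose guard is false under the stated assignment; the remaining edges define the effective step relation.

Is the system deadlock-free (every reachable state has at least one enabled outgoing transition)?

Reach set: {0,1,2,3,4,5,6}
  0: tau→3  [deg 1]
  1: a→6  [deg 1]
  2: tau→0  tau→6  [deg 2]
  3: a→0  b→1  [deg 2]
  4: a→5  tau→0  [deg 2]
  5: tau→6  [deg 1]
  6: b→4  tau→0  tau→2  [deg 3]

Answer: DEADLOCK-FREE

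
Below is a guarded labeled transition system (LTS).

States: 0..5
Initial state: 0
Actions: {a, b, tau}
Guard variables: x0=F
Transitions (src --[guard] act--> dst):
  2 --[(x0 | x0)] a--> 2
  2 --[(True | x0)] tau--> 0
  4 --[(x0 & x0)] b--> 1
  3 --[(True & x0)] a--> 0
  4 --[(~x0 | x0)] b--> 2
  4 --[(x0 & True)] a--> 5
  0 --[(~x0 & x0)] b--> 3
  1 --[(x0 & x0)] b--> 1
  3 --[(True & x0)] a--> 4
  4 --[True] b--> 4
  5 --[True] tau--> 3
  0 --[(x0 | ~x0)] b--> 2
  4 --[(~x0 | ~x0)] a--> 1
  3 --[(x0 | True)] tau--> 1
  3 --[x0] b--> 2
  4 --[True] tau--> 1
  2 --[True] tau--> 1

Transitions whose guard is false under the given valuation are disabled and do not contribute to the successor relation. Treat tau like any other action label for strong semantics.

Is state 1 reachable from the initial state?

Guard filter leaves 9 enabled edge(s).
L0 = {0}
L1 = {2}  total {0,2}
L2 = {1}  total {0,1,2}
R = {0,1,2}
trace reaching 1: b·tau

Answer: REACHABLE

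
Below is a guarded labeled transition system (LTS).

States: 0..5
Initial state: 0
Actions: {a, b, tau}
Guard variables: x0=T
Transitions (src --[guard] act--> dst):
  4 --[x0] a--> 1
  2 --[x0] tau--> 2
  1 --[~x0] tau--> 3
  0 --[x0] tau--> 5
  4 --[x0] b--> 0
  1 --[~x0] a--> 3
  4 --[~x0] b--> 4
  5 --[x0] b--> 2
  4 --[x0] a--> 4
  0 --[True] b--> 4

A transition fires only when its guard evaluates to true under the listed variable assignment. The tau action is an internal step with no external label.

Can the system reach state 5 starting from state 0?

After dropping false guards: 7 live edges.
depth 0: {0}
depth 1: {4,5}  total {0,4,5}
depth 2: {1,2}  total {0,1,2,4,5}
Reachable = {0,1,2,4,5}
Path to 5: tau

Answer: REACHABLE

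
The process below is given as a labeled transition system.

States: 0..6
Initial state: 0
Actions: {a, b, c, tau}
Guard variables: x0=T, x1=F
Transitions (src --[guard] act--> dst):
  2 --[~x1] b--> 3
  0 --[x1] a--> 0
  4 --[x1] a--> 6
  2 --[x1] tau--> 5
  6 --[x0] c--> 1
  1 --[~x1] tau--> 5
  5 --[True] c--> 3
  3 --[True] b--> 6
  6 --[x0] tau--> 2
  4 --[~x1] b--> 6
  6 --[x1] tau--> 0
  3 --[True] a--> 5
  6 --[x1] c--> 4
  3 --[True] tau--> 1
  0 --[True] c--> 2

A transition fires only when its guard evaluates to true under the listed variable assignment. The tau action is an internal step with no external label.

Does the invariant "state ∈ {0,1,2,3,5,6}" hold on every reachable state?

Inv-set: {0,1,2,3,5,6}
Reachable = {0,1,2,3,5,6}
  0: ✓
  1: ✓
  2: ✓
  3: ✓
  5: ✓
  6: ✓

Answer: INVARIANT HOLDS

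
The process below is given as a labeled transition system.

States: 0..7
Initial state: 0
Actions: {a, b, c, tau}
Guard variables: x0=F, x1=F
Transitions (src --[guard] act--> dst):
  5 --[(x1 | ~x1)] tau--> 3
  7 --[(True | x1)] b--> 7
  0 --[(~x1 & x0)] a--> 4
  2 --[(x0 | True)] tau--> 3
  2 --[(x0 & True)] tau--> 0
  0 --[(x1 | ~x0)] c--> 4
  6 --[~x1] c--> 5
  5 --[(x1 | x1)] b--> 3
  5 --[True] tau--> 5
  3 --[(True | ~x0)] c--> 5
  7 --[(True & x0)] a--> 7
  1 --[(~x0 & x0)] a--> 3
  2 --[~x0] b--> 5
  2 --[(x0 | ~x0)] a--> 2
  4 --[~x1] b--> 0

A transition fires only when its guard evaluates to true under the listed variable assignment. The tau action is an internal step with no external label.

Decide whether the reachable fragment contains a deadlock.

Answer: DEADLOCK-FREE

Working:
Reachable = {0,4}
  0: c→4  [1 exit(s)]
  4: b→0  [1 exit(s)]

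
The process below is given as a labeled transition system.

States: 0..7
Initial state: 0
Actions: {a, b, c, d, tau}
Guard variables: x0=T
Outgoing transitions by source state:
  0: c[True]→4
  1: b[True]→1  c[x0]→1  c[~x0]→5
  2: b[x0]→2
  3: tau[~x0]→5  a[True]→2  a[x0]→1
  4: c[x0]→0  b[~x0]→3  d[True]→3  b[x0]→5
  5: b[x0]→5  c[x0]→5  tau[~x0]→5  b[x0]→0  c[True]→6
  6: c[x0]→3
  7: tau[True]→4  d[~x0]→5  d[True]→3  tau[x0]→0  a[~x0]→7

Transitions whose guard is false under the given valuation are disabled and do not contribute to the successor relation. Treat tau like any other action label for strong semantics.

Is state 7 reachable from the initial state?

17 transition(s) survive guard evaluation.
L0 = {0}
L1 = {4}  cumulative {0,4}
L2 = {3,5}  cumulative {0,3,4,5}
L3 = {1,2,6}  cumulative {0,1,2,3,4,5,6}
Reachable = {0,1,2,3,4,5,6}

Answer: UNREACHABLE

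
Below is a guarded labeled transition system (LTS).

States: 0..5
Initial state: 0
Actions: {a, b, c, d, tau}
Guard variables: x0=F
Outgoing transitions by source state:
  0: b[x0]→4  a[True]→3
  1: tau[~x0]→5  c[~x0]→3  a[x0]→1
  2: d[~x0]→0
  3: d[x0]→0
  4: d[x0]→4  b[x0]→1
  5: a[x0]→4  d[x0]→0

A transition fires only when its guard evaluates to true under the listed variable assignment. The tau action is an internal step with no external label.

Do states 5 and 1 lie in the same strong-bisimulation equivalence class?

Answer: NOT BISIMILAR

Trace:
Refine partition for ~:
  round 0: {{0,1,2,3,4,5}}
  round 1: {{0},{1},{2},{3,4,5}}
4 equivalence class(es) (converged in 2)
class of 5: {3,4,5}; class of 1: {1}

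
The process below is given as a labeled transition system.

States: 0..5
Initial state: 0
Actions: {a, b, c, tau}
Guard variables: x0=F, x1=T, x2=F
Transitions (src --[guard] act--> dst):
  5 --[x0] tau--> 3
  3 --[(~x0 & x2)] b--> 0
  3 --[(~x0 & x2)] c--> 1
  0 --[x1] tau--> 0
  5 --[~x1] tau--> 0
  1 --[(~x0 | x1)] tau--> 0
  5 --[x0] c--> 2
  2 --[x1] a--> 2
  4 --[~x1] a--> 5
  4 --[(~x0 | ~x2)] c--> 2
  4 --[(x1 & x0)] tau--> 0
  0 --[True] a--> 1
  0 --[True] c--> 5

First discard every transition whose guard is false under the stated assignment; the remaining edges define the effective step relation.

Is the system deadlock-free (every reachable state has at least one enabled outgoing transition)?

Reach set: {0,1,5}
  0: a→1  c→5  tau→0  [deg 3]
  1: tau→0  [deg 1]
  5: ∅  [deadlock]
Path to 5: c

Answer: DEADLOCK at state 5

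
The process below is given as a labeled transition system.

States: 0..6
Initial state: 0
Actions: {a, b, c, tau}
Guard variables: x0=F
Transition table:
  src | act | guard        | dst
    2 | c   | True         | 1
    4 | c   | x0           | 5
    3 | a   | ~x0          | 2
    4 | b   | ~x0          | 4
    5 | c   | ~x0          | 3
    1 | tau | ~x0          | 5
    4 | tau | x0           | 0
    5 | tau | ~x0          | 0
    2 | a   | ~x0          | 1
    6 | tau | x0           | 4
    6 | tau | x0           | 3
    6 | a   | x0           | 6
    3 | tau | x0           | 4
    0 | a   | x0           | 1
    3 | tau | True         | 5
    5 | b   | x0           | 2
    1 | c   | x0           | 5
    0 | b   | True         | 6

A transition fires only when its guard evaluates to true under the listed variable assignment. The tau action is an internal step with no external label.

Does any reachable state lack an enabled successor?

Answer: DEADLOCK at state 6

Trace:
R = {0,6}
  0: b→6  [1 out]
  6: ∅  [deadlock]
witness 6: b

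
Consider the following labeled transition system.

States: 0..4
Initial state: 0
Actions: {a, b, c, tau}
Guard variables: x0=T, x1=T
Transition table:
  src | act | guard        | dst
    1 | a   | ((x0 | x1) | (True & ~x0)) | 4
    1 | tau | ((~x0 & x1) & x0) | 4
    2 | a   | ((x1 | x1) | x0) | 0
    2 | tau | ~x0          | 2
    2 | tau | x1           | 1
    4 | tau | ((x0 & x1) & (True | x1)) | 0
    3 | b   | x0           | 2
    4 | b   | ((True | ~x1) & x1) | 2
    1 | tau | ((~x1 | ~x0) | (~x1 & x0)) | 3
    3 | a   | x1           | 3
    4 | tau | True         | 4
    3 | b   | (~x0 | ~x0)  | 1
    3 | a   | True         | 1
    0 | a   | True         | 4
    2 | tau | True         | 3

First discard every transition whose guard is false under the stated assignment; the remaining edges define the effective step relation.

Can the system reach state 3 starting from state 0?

Answer: REACHABLE

Analysis:
After dropping false guards: 11 live edges.
L0 = {0}
L1 = {4}  cumulative {0,4}
L2 = {2}  cumulative {0,2,4}
L3 = {1,3}  cumulative {0,1,2,3,4}
Reach set: {0,1,2,3,4}
Path to 3: a·b·tau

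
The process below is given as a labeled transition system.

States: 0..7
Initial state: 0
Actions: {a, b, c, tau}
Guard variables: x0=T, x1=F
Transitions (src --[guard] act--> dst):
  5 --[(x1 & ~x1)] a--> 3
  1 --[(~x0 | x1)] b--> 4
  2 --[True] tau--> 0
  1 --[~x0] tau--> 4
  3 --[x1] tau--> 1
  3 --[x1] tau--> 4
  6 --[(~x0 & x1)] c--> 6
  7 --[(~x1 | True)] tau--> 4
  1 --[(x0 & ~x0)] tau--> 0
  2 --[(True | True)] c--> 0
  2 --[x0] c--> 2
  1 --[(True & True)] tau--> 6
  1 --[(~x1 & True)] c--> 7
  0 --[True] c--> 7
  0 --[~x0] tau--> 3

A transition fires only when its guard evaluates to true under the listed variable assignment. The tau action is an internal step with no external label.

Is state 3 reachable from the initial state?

Guard filter leaves 7 enabled edge(s).
Layer 0: {0}
Layer 1: {7}  cumulative {0,7}
Layer 2: {4}  cumulative {0,4,7}
Reach set: {0,4,7}

Answer: UNREACHABLE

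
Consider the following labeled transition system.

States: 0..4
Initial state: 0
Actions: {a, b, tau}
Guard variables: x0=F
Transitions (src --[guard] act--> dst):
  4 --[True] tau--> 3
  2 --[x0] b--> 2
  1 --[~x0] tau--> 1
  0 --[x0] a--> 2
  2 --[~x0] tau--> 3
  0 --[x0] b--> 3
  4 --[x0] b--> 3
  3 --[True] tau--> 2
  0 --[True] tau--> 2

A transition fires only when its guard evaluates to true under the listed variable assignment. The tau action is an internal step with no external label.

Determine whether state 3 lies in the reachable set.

5 transition(s) survive guard evaluation.
L0 = {0}
L1 = {2}  cumulative {0,2}
L2 = {3}  cumulative {0,2,3}
Reachable = {0,2,3}
witness 3: tau·tau

Answer: REACHABLE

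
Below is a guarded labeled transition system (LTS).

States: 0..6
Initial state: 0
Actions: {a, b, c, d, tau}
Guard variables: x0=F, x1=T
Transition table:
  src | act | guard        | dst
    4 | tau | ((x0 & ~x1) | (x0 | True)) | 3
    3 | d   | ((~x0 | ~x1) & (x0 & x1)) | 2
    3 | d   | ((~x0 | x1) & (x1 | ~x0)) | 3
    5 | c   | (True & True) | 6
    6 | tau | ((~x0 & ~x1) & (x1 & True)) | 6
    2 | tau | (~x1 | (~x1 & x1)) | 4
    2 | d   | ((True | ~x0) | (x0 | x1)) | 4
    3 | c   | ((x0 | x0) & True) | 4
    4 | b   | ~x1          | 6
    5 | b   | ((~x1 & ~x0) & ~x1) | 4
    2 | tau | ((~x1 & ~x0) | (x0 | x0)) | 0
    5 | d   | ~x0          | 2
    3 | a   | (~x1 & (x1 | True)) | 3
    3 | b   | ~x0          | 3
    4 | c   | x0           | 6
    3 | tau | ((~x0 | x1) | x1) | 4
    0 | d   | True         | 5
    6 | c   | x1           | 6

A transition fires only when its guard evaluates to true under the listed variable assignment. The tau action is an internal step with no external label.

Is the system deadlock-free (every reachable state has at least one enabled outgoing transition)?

Answer: DEADLOCK-FREE

Trace:
Reachable = {0,2,3,4,5,6}
  0: d→5  [1 exit(s)]
  2: d→4  [1 exit(s)]
  3: b→3  d→3  tau→4  [3 exit(s)]
  4: tau→3  [1 exit(s)]
  5: c→6  d→2  [2 exit(s)]
  6: c→6  [1 exit(s)]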